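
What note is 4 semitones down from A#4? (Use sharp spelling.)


Working:
A#4: chromatic position 10 in octave 4 → absolute = 4×12 + 10 = 58
Transpose down 4: 58 - 4 = 54
54 = 4×12 + 6 → F# in octave 4
Result = F#4


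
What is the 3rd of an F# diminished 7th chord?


Diminished 7th chord = root + minor 3rd + diminished 5th + diminished 7th
Seventh chords stack in thirds, so the letter names are F-A-C-E
Root: F#
Minor 3rd above F#: A
Diminished 5th above F#: C
Diminished 7th above F#: Eb
The 3rd = A


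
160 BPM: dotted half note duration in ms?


Reasoning:
One quarter-note beat = 60000 / BPM = 60000 / 160 ms
Dotted half note = 3 × quarter note
Duration = 3 × 60000 / 160 = 180000 / 160
= 1125.0 ms


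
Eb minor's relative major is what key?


Reasoning:
The relative major shares the key signature and is a minor 3rd above the minor tonic
A minor 3rd above Eb is Gb
→ relative major of Eb minor is Gb major
= Gb major


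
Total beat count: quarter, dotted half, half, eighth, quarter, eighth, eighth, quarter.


Step by step:
Beat values:
  quarter = 1 beat
  dotted half = 3 beats
  half = 2 beats
  eighth = 0.5 beats
  quarter = 1 beat
  eighth = 0.5 beats
  eighth = 0.5 beats
  quarter = 1 beat
Sum = 1 + 3 + 2 + 0.5 + 1 + 0.5 + 0.5 + 1
= 9.5 beats


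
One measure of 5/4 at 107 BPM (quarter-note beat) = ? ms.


Working:
Quarter-note beat duration = 60000 / 107 ms
Beats per measure (5/4) = 5
One measure = 5 × 60000 / 107 = 300000 / 107 ms
= 2803.7 ms


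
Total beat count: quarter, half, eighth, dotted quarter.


Beat values:
  quarter = 1 beat
  half = 2 beats
  eighth = 0.5 beats
  dotted quarter = 1.5 beats
Sum = 1 + 2 + 0.5 + 1.5
= 5 beats


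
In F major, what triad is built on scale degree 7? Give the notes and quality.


F major scale: F G A Bb C D E
Diatonic triad on degree 7 stacks scale notes 7, 2, 4: E G Bb
E→G = 3 semitones; E→Bb = 6 semitones → diminished triad
= E G Bb (diminished)


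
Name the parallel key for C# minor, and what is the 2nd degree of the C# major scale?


Working:
Parallel keys share the same tonic but differ in mode
C# minor → parallel is C# major
C# major scale: C# D# E# F# G# A# B#
= C# major; 2nd degree = D#


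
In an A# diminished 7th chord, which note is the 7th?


Reasoning:
Diminished 7th chord = root + minor 3rd + diminished 5th + diminished 7th
Seventh chords stack in thirds, so the letter names are A-C-E-G
Root: A#
Minor 3rd above A#: C#
Diminished 5th above A#: E
Diminished 7th above A#: G
The 7th = G


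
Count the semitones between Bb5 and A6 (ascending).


Working:
Absolute semitone position = octave×12 + chromatic position
Bb5: 5×12 + 10 = 70
A6: 6×12 + 9 = 81
Difference = 81 - 70 = 11
= 11 semitones


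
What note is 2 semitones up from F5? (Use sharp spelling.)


Step by step:
F5: chromatic position 5 in octave 5 → absolute = 5×12 + 5 = 65
Transpose up 2: 65 + 2 = 67
67 = 5×12 + 7 → G in octave 5
Result = G5


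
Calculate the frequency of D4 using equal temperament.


Working:
f = 440 × 2^(n/12) where n = semitones from A4
D4: -7 semitones from A4
f = 440 × 2^(-7/12)
f = 293.66 Hz


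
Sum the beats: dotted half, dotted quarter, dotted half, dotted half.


Solution.
Beat values:
  dotted half = 3 beats
  dotted quarter = 1.5 beats
  dotted half = 3 beats
  dotted half = 3 beats
Sum = 3 + 1.5 + 3 + 3
= 10.5 beats


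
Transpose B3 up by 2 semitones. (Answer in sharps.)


Step by step:
B3: chromatic position 11 in octave 3 → absolute = 3×12 + 11 = 47
Transpose up 2: 47 + 2 = 49
49 = 4×12 + 1 → C# in octave 4
Result = C#4


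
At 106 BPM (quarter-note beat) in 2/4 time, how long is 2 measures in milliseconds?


Working:
Quarter-note beat duration = 60000 / 106 ms
Beats per measure (2/4) = 2
One measure = 2 × 60000 / 106 = 120000 / 106 ms
2 measures = 2 × 120000 / 106 = 240000 / 106
= 2264.2 ms


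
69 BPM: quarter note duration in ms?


Solution.
One quarter-note beat = 60000 / BPM = 60000 / 69 ms
Duration = 60000 / 69
= 869.6 ms


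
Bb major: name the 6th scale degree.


Let's work it out.
Major scale pattern: W-W-H-W-W-W-H (2-2-1-2-2-2-1 semitones)
Starting from Bb:
  Bb + 2 semitones → C
  C + 2 semitones → D
  D + 1 semitone → Eb
  Eb + 2 semitones → F
  F + 2 semitones → G
  G + 2 semitones → A
  A + 1 semitone → Bb
Scale: Bb C D Eb F G A
Degree 6 = G


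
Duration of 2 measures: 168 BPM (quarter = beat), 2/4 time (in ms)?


Let's work it out.
Quarter-note beat duration = 60000 / 168 ms
Beats per measure (2/4) = 2
One measure = 2 × 60000 / 168 = 120000 / 168 ms
2 measures = 2 × 120000 / 168 = 240000 / 168
= 1428.6 ms


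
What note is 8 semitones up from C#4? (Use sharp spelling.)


Reasoning:
C#4: chromatic position 1 in octave 4 → absolute = 4×12 + 1 = 49
Transpose up 8: 49 + 8 = 57
57 = 4×12 + 9 → A in octave 4
Result = A4


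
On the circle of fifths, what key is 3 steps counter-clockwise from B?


Let's work it out.
Each counter-clockwise step moves down a perfect 5th (= up a perfect 4th)
From B: B → E → A → D
= D


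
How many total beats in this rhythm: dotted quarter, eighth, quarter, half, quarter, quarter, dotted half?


Beat values:
  dotted quarter = 1.5 beats
  eighth = 0.5 beats
  quarter = 1 beat
  half = 2 beats
  quarter = 1 beat
  quarter = 1 beat
  dotted half = 3 beats
Sum = 1.5 + 0.5 + 1 + 2 + 1 + 1 + 3
= 10 beats


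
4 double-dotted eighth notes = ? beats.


Base eighth note = 1/2 beats
Dot 1 adds half the previous value: +1/4
Dot 2 adds half the previous value: +1/8
One double-dotted eighth = 1/2 + 1/4 + 1/8 = 7/8
4 of them = 4 × 7/8 = 7/2
= 7/2 beats


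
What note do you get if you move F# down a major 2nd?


Reasoning:
major 2nd: 2 letter names, 2 semitones
Letter: F - 1 → E
Pitch: F# - 2 semitones, spelled as an E → E
= E


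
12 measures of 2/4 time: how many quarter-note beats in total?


Time signature 2/4: the bottom number 4 means the quarter note gets one count
The top number 2 means 2 quarter-note beats per measure
Total = 2 × 12 measures
= 24 quarter-note beats


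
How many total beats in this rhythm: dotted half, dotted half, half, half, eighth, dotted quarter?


Beat values:
  dotted half = 3 beats
  dotted half = 3 beats
  half = 2 beats
  half = 2 beats
  eighth = 0.5 beats
  dotted quarter = 1.5 beats
Sum = 3 + 3 + 2 + 2 + 0.5 + 1.5
= 12 beats


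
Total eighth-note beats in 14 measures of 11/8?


Let's work it out.
Time signature 11/8: the bottom number 8 means the eighth note gets one count
The top number 11 means 11 eighth-note beats per measure
Total = 11 × 14 measures
= 154 eighth-note beats


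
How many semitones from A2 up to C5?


Reasoning:
Absolute semitone position = octave×12 + chromatic position
A2: 2×12 + 9 = 33
C5: 5×12 + 0 = 60
Difference = 60 - 33 = 27
= 27 semitones


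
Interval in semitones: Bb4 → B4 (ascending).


Absolute semitone position = octave×12 + chromatic position
Bb4: 4×12 + 10 = 58
B4: 4×12 + 11 = 59
Difference = 59 - 58 = 1
= 1 semitone


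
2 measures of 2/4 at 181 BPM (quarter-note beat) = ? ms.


Quarter-note beat duration = 60000 / 181 ms
Beats per measure (2/4) = 2
One measure = 2 × 60000 / 181 = 120000 / 181 ms
2 measures = 2 × 120000 / 181 = 240000 / 181
= 1326.0 ms


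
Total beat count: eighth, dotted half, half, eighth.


Let's work it out.
Beat values:
  eighth = 0.5 beats
  dotted half = 3 beats
  half = 2 beats
  eighth = 0.5 beats
Sum = 0.5 + 3 + 2 + 0.5
= 6 beats


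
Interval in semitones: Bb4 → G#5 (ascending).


Step by step:
Absolute semitone position = octave×12 + chromatic position
Bb4: 4×12 + 10 = 58
G#5: 5×12 + 8 = 68
Difference = 68 - 58 = 10
= 10 semitones


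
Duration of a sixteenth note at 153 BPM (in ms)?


Let's work it out.
One quarter-note beat = 60000 / BPM = 60000 / 153 ms
Sixteenth note = 1/4 × quarter note
Duration = 1/4 × 60000 / 153 = 15000 / 153
= 98.0 ms


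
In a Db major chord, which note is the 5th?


Reasoning:
Major triad = root + major 3rd (4 semitones) + perfect 5th (7 semitones)
A triad on Db stacks thirds, so the chord tones use letter names D-F-A
Root: Db
Major 3rd above Db: F
Perfect 5th above Db: Ab
The 5th = Ab


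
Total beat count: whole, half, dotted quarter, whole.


Beat values:
  whole = 4 beats
  half = 2 beats
  dotted quarter = 1.5 beats
  whole = 4 beats
Sum = 4 + 2 + 1.5 + 4
= 11.5 beats


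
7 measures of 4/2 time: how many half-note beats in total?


Time signature 4/2: the bottom number 2 means the half note gets one count
The top number 4 means 4 half-note beats per measure
Total = 4 × 7 measures
= 28 half-note beats


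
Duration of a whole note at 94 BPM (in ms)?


One quarter-note beat = 60000 / BPM = 60000 / 94 ms
Whole note = 4 × quarter note
Duration = 4 × 60000 / 94 = 240000 / 94
= 2553.2 ms


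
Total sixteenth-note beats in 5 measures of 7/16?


Reasoning:
Time signature 7/16: the bottom number 16 means the sixteenth note gets one count
The top number 7 means 7 sixteenth-note beats per measure
Total = 7 × 5 measures
= 35 sixteenth-note beats


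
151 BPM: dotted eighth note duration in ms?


One quarter-note beat = 60000 / BPM = 60000 / 151 ms
Dotted eighth note = 3/4 × quarter note
Duration = 3/4 × 60000 / 151 = 45000 / 151
= 298.0 ms


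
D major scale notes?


Working:
Major scale pattern: W-W-H-W-W-W-H (2-2-1-2-2-2-1 semitones)
Starting from D:
  D + 2 semitones → E
  E + 2 semitones → F#
  F# + 1 semitone → G
  G + 2 semitones → A
  A + 2 semitones → B
  B + 2 semitones → C#
  C# + 1 semitone → D
Scale = D E F# G A B C#


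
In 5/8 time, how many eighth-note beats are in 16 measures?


Step by step:
Time signature 5/8: the bottom number 8 means the eighth note gets one count
The top number 5 means 5 eighth-note beats per measure
Total = 5 × 16 measures
= 80 eighth-note beats


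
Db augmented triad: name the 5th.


Solution.
Augmented triad = root + major 3rd (4 semitones) + augmented 5th (8 semitones)
A triad on Db stacks thirds, so the chord tones use letter names D-F-A
Root: Db
Major 3rd above Db: F
Augmented 5th above Db: A
The 5th = A


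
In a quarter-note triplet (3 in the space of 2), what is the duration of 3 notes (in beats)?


Step by step:
Triplet: 3 notes occupy the space of 2 quarter notes
Space = 2 × 1 = 2 beats
Each triplet note = 2 / 3 = 2/3 beats
3 notes = 3 × 2/3 = 2
= 2 beats


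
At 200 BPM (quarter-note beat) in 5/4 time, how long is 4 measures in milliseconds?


Working:
Quarter-note beat duration = 60000 / 200 ms
Beats per measure (5/4) = 5
One measure = 5 × 60000 / 200 = 300000 / 200 ms
4 measures = 4 × 300000 / 200 = 1200000 / 200
= 6000.0 ms


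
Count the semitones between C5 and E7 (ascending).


Absolute semitone position = octave×12 + chromatic position
C5: 5×12 + 0 = 60
E7: 7×12 + 4 = 88
Difference = 88 - 60 = 28
= 28 semitones


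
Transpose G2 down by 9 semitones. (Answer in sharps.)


Solution.
G2: chromatic position 7 in octave 2 → absolute = 2×12 + 7 = 31
Transpose down 9: 31 - 9 = 22
22 = 1×12 + 10 → A# in octave 1
Result = A#1


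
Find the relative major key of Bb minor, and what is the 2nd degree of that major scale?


Step by step:
The relative major shares the key signature and is a minor 3rd above the minor tonic
A minor 3rd above Bb is Db
→ relative major of Bb minor is Db major
Db major scale: Db Eb F Gb Ab Bb C
= Db major; 2nd degree = Eb


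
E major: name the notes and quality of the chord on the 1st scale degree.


E major scale: E F# G# A B C# D#
Diatonic triad on degree 1 stacks scale notes 1, 3, 5: E G# B
E→G# = 4 semitones; E→B = 7 semitones → major triad
= E G# B (major)


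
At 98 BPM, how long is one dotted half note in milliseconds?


Let's work it out.
One quarter-note beat = 60000 / BPM = 60000 / 98 ms
Dotted half note = 3 × quarter note
Duration = 3 × 60000 / 98 = 180000 / 98
= 1836.7 ms


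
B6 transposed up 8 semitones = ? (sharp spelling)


Reasoning:
B6: chromatic position 11 in octave 6 → absolute = 6×12 + 11 = 83
Transpose up 8: 83 + 8 = 91
91 = 7×12 + 7 → G in octave 7
Result = G7


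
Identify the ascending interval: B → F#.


Reasoning:
Letter names: B → F spans 5 letter names → a 5th
Semitones: B → F# = 7 half-steps
A 5th of 7 semitones is a perfect 5th
= perfect 5th


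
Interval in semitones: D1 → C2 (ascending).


Let's work it out.
Absolute semitone position = octave×12 + chromatic position
D1: 1×12 + 2 = 14
C2: 2×12 + 0 = 24
Difference = 24 - 14 = 10
= 10 semitones


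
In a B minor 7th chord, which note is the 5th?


Step by step:
Minor 7th chord = root + minor 3rd + perfect 5th + minor 7th
Seventh chords stack in thirds, so the letter names are B-D-F-A
Root: B
Minor 3rd above B: D
Perfect 5th above B: F#
Minor 7th above B: A
The 5th = F#


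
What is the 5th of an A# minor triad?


Let's work it out.
Minor triad = root + minor 3rd (3 semitones) + perfect 5th (7 semitones)
A triad on A# stacks thirds, so the chord tones use letter names A-C-E
Root: A#
Minor 3rd above A#: C#
Perfect 5th above A#: E#
The 5th = E#


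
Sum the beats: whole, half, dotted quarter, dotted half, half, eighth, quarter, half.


Let's work it out.
Beat values:
  whole = 4 beats
  half = 2 beats
  dotted quarter = 1.5 beats
  dotted half = 3 beats
  half = 2 beats
  eighth = 0.5 beats
  quarter = 1 beat
  half = 2 beats
Sum = 4 + 2 + 1.5 + 3 + 2 + 0.5 + 1 + 2
= 16 beats


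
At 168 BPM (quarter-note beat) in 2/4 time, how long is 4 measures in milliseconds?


Quarter-note beat duration = 60000 / 168 ms
Beats per measure (2/4) = 2
One measure = 2 × 60000 / 168 = 120000 / 168 ms
4 measures = 4 × 120000 / 168 = 480000 / 168
= 2857.1 ms


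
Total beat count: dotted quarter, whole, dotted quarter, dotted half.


Beat values:
  dotted quarter = 1.5 beats
  whole = 4 beats
  dotted quarter = 1.5 beats
  dotted half = 3 beats
Sum = 1.5 + 4 + 1.5 + 3
= 10 beats


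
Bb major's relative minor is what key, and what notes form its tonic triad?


The relative minor shares the major's key signature and starts on its 6th degree
6th degree = a major 6th above the tonic; a major 6th above Bb is G
→ relative minor of Bb major is G minor
Tonic triad of G minor = root + minor 3rd + perfect 5th = G Bb D
= G minor; triad = G Bb D


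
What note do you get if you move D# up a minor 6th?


minor 6th: 6 letter names, 8 semitones
Letter: D + 5 → B
Pitch: D# + 8 semitones, spelled as a B → B
= B


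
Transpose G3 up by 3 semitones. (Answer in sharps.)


Working:
G3: chromatic position 7 in octave 3 → absolute = 3×12 + 7 = 43
Transpose up 3: 43 + 3 = 46
46 = 3×12 + 10 → A# in octave 3
Result = A#3


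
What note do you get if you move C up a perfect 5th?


perfect 5th: 5 letter names, 7 semitones
Letter: C + 4 → G
Pitch: C + 7 semitones, spelled as a G → G
= G


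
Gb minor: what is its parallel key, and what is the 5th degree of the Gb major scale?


Let's work it out.
Parallel keys share the same tonic but differ in mode
Gb minor → parallel is Gb major
Gb major scale: Gb Ab Bb Cb Db Eb F
= Gb major; 5th degree = Db


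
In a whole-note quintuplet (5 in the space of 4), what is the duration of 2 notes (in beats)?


Reasoning:
Quintuplet: 5 notes occupy the space of 4 whole notes
Space = 4 × 4 = 16 beats
Each quintuplet note = 16 / 5 = 16/5 beats
2 notes = 2 × 16/5 = 32/5
= 32/5 beats


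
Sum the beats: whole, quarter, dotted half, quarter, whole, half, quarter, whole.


Let's work it out.
Beat values:
  whole = 4 beats
  quarter = 1 beat
  dotted half = 3 beats
  quarter = 1 beat
  whole = 4 beats
  half = 2 beats
  quarter = 1 beat
  whole = 4 beats
Sum = 4 + 1 + 3 + 1 + 4 + 2 + 1 + 4
= 20 beats


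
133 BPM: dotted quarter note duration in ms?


Working:
One quarter-note beat = 60000 / BPM = 60000 / 133 ms
Dotted quarter note = 3/2 × quarter note
Duration = 3/2 × 60000 / 133 = 90000 / 133
= 676.7 ms


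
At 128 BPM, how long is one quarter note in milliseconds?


Let's work it out.
One quarter-note beat = 60000 / BPM = 60000 / 128 ms
Duration = 60000 / 128
= 468.8 ms


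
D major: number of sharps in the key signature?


Step by step:
Sharp major keys follow the circle of fifths: C(0), G(1), D(2), A(3), E(4), B(5), F#(6), C#(7)
D major has 2 sharps
Order of sharps: F# C# G# D# A# E# B# → first 2: F#, C#
= 2 sharps


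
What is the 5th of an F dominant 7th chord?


Step by step:
Dominant 7th chord = root + major 3rd + perfect 5th + minor 7th
Seventh chords stack in thirds, so the letter names are F-A-C-E
Root: F
Major 3rd above F: A
Perfect 5th above F: C
Minor 7th above F: Eb
The 5th = C


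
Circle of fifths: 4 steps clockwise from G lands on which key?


Reasoning:
Each clockwise step on the circle of fifths moves up a perfect 5th
From G: G → D → A → E → B
= B


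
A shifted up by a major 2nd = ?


Solution.
major 2nd: 2 letter names, 2 semitones
Letter: A + 1 → B
Pitch: A + 2 semitones, spelled as a B → B
= B


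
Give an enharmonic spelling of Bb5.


Enharmonic notes sound the same pitch but are spelled with different letter names
Bb and A# name the same pitch class
= A#5


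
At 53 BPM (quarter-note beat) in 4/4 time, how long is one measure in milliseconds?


Quarter-note beat duration = 60000 / 53 ms
Beats per measure (4/4) = 4
One measure = 4 × 60000 / 53 = 240000 / 53 ms
= 4528.3 ms


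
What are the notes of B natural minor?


Let's work it out.
Natural minor scale pattern: W-H-W-W-H-W-W (2-1-2-2-1-2-2 semitones)
Starting from B:
  B + 2 semitones → C#
  C# + 1 semitone → D
  D + 2 semitones → E
  E + 2 semitones → F#
  F# + 1 semitone → G
  G + 2 semitones → A
  A + 2 semitones → B
Scale = B C# D E F# G A


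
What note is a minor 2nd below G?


Let's work it out.
A 2nd spans 2 letter names, so from G we land on F
A minor 2nd = 1 semitone below G
Spell F at that pitch: F#
= F#


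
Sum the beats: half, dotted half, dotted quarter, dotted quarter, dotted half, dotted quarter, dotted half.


Solution.
Beat values:
  half = 2 beats
  dotted half = 3 beats
  dotted quarter = 1.5 beats
  dotted quarter = 1.5 beats
  dotted half = 3 beats
  dotted quarter = 1.5 beats
  dotted half = 3 beats
Sum = 2 + 3 + 1.5 + 1.5 + 3 + 1.5 + 3
= 15.5 beats


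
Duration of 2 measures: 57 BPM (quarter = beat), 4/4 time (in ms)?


Let's work it out.
Quarter-note beat duration = 60000 / 57 ms
Beats per measure (4/4) = 4
One measure = 4 × 60000 / 57 = 240000 / 57 ms
2 measures = 2 × 240000 / 57 = 480000 / 57
= 8421.1 ms


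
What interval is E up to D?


Let's work it out.
Letter names: E → D spans 7 letter names → a 7th
Semitones: E → D = 10 half-steps
A 7th of 10 semitones is a minor 7th
= minor 7th


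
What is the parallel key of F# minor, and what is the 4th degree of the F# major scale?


Let's work it out.
Parallel keys share the same tonic but differ in mode
F# minor → parallel is F# major
F# major scale: F# G# A# B C# D# E#
= F# major; 4th degree = B


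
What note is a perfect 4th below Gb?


Step by step:
A 4th spans 4 letter names, so from G we land on D
A perfect 4th = 5 semitones below Gb
Spell D at that pitch: Db
= Db


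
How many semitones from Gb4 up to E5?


Absolute semitone position = octave×12 + chromatic position
Gb4: 4×12 + 6 = 54
E5: 5×12 + 4 = 64
Difference = 64 - 54 = 10
= 10 semitones


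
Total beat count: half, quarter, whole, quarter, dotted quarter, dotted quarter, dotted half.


Working:
Beat values:
  half = 2 beats
  quarter = 1 beat
  whole = 4 beats
  quarter = 1 beat
  dotted quarter = 1.5 beats
  dotted quarter = 1.5 beats
  dotted half = 3 beats
Sum = 2 + 1 + 4 + 1 + 1.5 + 1.5 + 3
= 14 beats


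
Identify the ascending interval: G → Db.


Working:
Letter names: G → D spans 5 letter names → a 5th
Semitones: G → Db = 6 half-steps
A 5th of 6 semitones is a diminished 5th
= diminished 5th


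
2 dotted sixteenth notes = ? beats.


Working:
Base sixteenth note = 1/4 beats
Dot 1 adds half the previous value: +1/8
One dotted sixteenth = 1/4 + 1/8 = 3/8
2 of them = 2 × 3/8 = 3/4
= 3/4 beats


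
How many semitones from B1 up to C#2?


Absolute semitone position = octave×12 + chromatic position
B1: 1×12 + 11 = 23
C#2: 2×12 + 1 = 25
Difference = 25 - 23 = 2
= 2 semitones


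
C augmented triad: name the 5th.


Augmented triad = root + major 3rd (4 semitones) + augmented 5th (8 semitones)
A triad on C stacks thirds, so the chord tones use letter names C-E-G
Root: C
Major 3rd above C: E
Augmented 5th above C: G#
The 5th = G#


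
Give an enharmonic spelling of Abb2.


Let's work it out.
Enharmonic notes sound the same pitch but are spelled with different letter names
Abb and G name the same pitch class
= G2


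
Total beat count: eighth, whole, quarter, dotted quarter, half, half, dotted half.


Beat values:
  eighth = 0.5 beats
  whole = 4 beats
  quarter = 1 beat
  dotted quarter = 1.5 beats
  half = 2 beats
  half = 2 beats
  dotted half = 3 beats
Sum = 0.5 + 4 + 1 + 1.5 + 2 + 2 + 3
= 14 beats


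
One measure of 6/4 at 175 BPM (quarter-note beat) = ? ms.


Quarter-note beat duration = 60000 / 175 ms
Beats per measure (6/4) = 6
One measure = 6 × 60000 / 175 = 360000 / 175 ms
= 2057.1 ms


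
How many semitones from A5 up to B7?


Let's work it out.
Absolute semitone position = octave×12 + chromatic position
A5: 5×12 + 9 = 69
B7: 7×12 + 11 = 95
Difference = 95 - 69 = 26
= 26 semitones


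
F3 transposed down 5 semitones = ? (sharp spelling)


Working:
F3: chromatic position 5 in octave 3 → absolute = 3×12 + 5 = 41
Transpose down 5: 41 - 5 = 36
36 = 3×12 + 0 → C in octave 3
Result = C3


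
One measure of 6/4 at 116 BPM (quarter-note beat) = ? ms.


Working:
Quarter-note beat duration = 60000 / 116 ms
Beats per measure (6/4) = 6
One measure = 6 × 60000 / 116 = 360000 / 116 ms
= 3103.4 ms


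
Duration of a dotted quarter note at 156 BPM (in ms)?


Let's work it out.
One quarter-note beat = 60000 / BPM = 60000 / 156 ms
Dotted quarter note = 3/2 × quarter note
Duration = 3/2 × 60000 / 156 = 90000 / 156
= 576.9 ms


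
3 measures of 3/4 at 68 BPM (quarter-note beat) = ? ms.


Quarter-note beat duration = 60000 / 68 ms
Beats per measure (3/4) = 3
One measure = 3 × 60000 / 68 = 180000 / 68 ms
3 measures = 3 × 180000 / 68 = 540000 / 68
= 7941.2 ms


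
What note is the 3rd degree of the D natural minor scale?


Solution.
Natural minor scale pattern: W-H-W-W-H-W-W (2-1-2-2-1-2-2 semitones)
Starting from D:
  D + 2 semitones → E
  E + 1 semitone → F
  F + 2 semitones → G
  G + 2 semitones → A
  A + 1 semitone → Bb
  Bb + 2 semitones → C
  C + 2 semitones → D
Scale: D E F G A Bb C
Degree 3 = F


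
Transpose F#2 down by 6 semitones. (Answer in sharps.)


Let's work it out.
F#2: chromatic position 6 in octave 2 → absolute = 2×12 + 6 = 30
Transpose down 6: 30 - 6 = 24
24 = 2×12 + 0 → C in octave 2
Result = C2


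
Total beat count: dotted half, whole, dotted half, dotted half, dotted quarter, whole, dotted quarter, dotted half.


Step by step:
Beat values:
  dotted half = 3 beats
  whole = 4 beats
  dotted half = 3 beats
  dotted half = 3 beats
  dotted quarter = 1.5 beats
  whole = 4 beats
  dotted quarter = 1.5 beats
  dotted half = 3 beats
Sum = 3 + 4 + 3 + 3 + 1.5 + 4 + 1.5 + 3
= 23 beats


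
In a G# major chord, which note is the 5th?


Major triad = root + major 3rd (4 semitones) + perfect 5th (7 semitones)
A triad on G# stacks thirds, so the chord tones use letter names G-B-D
Root: G#
Major 3rd above G#: B#
Perfect 5th above G#: D#
The 5th = D#


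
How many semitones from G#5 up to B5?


Solution.
Absolute semitone position = octave×12 + chromatic position
G#5: 5×12 + 8 = 68
B5: 5×12 + 11 = 71
Difference = 71 - 68 = 3
= 3 semitones


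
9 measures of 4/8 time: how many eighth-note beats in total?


Step by step:
Time signature 4/8: the bottom number 8 means the eighth note gets one count
The top number 4 means 4 eighth-note beats per measure
Total = 4 × 9 measures
= 36 eighth-note beats


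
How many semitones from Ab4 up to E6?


Let's work it out.
Absolute semitone position = octave×12 + chromatic position
Ab4: 4×12 + 8 = 56
E6: 6×12 + 4 = 76
Difference = 76 - 56 = 20
= 20 semitones


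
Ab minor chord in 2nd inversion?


Reasoning:
Root position: Ab Cb Eb
2nd inversion: move root and 3rd up an octave
Bass note: Eb
Notes (bottom to top) = Eb Ab Cb


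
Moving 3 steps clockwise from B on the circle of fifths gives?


Step by step:
Each clockwise step on the circle of fifths moves up a perfect 5th
From B: B → F#/Gb → Db → Ab
= Ab


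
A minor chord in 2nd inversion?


Solution.
Root position: A C E
2nd inversion: move root and 3rd up an octave
Bass note: E
Notes (bottom to top) = E A C


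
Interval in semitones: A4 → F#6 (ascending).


Reasoning:
Absolute semitone position = octave×12 + chromatic position
A4: 4×12 + 9 = 57
F#6: 6×12 + 6 = 78
Difference = 78 - 57 = 21
= 21 semitones


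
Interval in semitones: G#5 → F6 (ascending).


Let's work it out.
Absolute semitone position = octave×12 + chromatic position
G#5: 5×12 + 8 = 68
F6: 6×12 + 5 = 77
Difference = 77 - 68 = 9
= 9 semitones


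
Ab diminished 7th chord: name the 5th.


Diminished 7th chord = root + minor 3rd + diminished 5th + diminished 7th
Seventh chords stack in thirds, so the letter names are A-C-E-G
Root: Ab
Minor 3rd above Ab: Cb
Diminished 5th above Ab: Ebb
Diminished 7th above Ab: Gbb
The 5th = Ebb


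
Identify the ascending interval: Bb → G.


Letter names: B → G spans 6 letter names → a 6th
Semitones: Bb → G = 9 half-steps
A 6th of 9 semitones is a major 6th
= major 6th


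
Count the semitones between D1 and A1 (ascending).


Reasoning:
Absolute semitone position = octave×12 + chromatic position
D1: 1×12 + 2 = 14
A1: 1×12 + 9 = 21
Difference = 21 - 14 = 7
= 7 semitones


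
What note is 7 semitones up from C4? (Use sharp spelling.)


Step by step:
C4: chromatic position 0 in octave 4 → absolute = 4×12 + 0 = 48
Transpose up 7: 48 + 7 = 55
55 = 4×12 + 7 → G in octave 4
Result = G4


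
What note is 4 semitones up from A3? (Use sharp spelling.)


Let's work it out.
A3: chromatic position 9 in octave 3 → absolute = 3×12 + 9 = 45
Transpose up 4: 45 + 4 = 49
49 = 4×12 + 1 → C# in octave 4
Result = C#4


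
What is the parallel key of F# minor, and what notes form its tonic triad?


Working:
Parallel keys share the same tonic but differ in mode
F# minor → parallel is F# major
Tonic triad of F# major = F# A# C#
= F# major; triad = F# A# C#


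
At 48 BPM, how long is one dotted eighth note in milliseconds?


Solution.
One quarter-note beat = 60000 / BPM = 60000 / 48 ms
Dotted eighth note = 3/4 × quarter note
Duration = 3/4 × 60000 / 48 = 45000 / 48
= 937.5 ms


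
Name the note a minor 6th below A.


Working:
A 6th spans 6 letter names, so from A we land on C
A minor 6th = 8 semitones below A
Spell C at that pitch: C#
= C#


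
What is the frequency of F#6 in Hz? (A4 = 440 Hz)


Solution.
f = 440 × 2^(n/12) where n = semitones from A4
F#6: 21 semitones from A4
f = 440 × 2^(21/12)
f = 1479.98 Hz


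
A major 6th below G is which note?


Working:
A 6th spans 6 letter names, so from G we land on B
A major 6th = 9 semitones below G
Spell B at that pitch: Bb
= Bb


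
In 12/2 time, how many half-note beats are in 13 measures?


Time signature 12/2: the bottom number 2 means the half note gets one count
The top number 12 means 12 half-note beats per measure
Total = 12 × 13 measures
= 156 half-note beats


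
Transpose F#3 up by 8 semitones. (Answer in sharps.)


F#3: chromatic position 6 in octave 3 → absolute = 3×12 + 6 = 42
Transpose up 8: 42 + 8 = 50
50 = 4×12 + 2 → D in octave 4
Result = D4


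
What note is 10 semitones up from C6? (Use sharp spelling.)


Reasoning:
C6: chromatic position 0 in octave 6 → absolute = 6×12 + 0 = 72
Transpose up 10: 72 + 10 = 82
82 = 6×12 + 10 → A# in octave 6
Result = A#6


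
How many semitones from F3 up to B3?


Step by step:
Absolute semitone position = octave×12 + chromatic position
F3: 3×12 + 5 = 41
B3: 3×12 + 11 = 47
Difference = 47 - 41 = 6
= 6 semitones


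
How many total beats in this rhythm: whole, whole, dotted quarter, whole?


Let's work it out.
Beat values:
  whole = 4 beats
  whole = 4 beats
  dotted quarter = 1.5 beats
  whole = 4 beats
Sum = 4 + 4 + 1.5 + 4
= 13.5 beats


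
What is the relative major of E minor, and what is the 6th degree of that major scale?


Solution.
The relative major shares the key signature and is a minor 3rd above the minor tonic
A minor 3rd above E is G
→ relative major of E minor is G major
G major scale: G A B C D E F#
= G major; 6th degree = E


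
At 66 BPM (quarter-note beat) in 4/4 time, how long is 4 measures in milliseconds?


Quarter-note beat duration = 60000 / 66 ms
Beats per measure (4/4) = 4
One measure = 4 × 60000 / 66 = 240000 / 66 ms
4 measures = 4 × 240000 / 66 = 960000 / 66
= 14545.5 ms


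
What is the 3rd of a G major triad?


Solution.
Major triad = root + major 3rd (4 semitones) + perfect 5th (7 semitones)
A triad on G stacks thirds, so the chord tones use letter names G-B-D
Root: G
Major 3rd above G: B
Perfect 5th above G: D
The 3rd = B


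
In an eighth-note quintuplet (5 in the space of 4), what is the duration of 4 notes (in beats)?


Step by step:
Quintuplet: 5 notes occupy the space of 4 eighth notes
Space = 4 × 1/2 = 2 beats
Each quintuplet note = 2 / 5 = 2/5 beats
4 notes = 4 × 2/5 = 8/5
= 8/5 beats


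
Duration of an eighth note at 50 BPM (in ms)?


Reasoning:
One quarter-note beat = 60000 / BPM = 60000 / 50 ms
Eighth note = 1/2 × quarter note
Duration = 1/2 × 60000 / 50 = 30000 / 50
= 600.0 ms


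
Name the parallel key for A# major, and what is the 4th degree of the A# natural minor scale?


Working:
Parallel keys share the same tonic but differ in mode
A# major → parallel is A# minor
A# natural minor scale: A# B# C# D# E# F# G#
= A# minor; 4th degree = D#


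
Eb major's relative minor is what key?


Step by step:
The relative minor shares the major's key signature and starts on its 6th degree
6th degree = a major 6th above the tonic; a major 6th above Eb is C
→ relative minor of Eb major is C minor
= C minor


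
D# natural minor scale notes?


Natural minor scale pattern: W-H-W-W-H-W-W (2-1-2-2-1-2-2 semitones)
Starting from D#:
  D# + 2 semitones → E#
  E# + 1 semitone → F#
  F# + 2 semitones → G#
  G# + 2 semitones → A#
  A# + 1 semitone → B
  B + 2 semitones → C#
  C# + 2 semitones → D#
Scale = D# E# F# G# A# B C#


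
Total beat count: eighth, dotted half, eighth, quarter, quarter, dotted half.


Let's work it out.
Beat values:
  eighth = 0.5 beats
  dotted half = 3 beats
  eighth = 0.5 beats
  quarter = 1 beat
  quarter = 1 beat
  dotted half = 3 beats
Sum = 0.5 + 3 + 0.5 + 1 + 1 + 3
= 9 beats


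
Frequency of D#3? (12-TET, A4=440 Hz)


Working:
f = 440 × 2^(n/12) where n = semitones from A4
D#3: -18 semitones from A4
f = 440 × 2^(-18/12)
f = 155.56 Hz


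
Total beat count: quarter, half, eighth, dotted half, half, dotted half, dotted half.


Reasoning:
Beat values:
  quarter = 1 beat
  half = 2 beats
  eighth = 0.5 beats
  dotted half = 3 beats
  half = 2 beats
  dotted half = 3 beats
  dotted half = 3 beats
Sum = 1 + 2 + 0.5 + 3 + 2 + 3 + 3
= 14.5 beats


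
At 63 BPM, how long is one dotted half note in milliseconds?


Solution.
One quarter-note beat = 60000 / BPM = 60000 / 63 ms
Dotted half note = 3 × quarter note
Duration = 3 × 60000 / 63 = 180000 / 63
= 2857.1 ms


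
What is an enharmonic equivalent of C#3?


Step by step:
Enharmonic notes sound the same pitch but are spelled with different letter names
C# and Db name the same pitch class
= Db3


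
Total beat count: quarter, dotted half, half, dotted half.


Step by step:
Beat values:
  quarter = 1 beat
  dotted half = 3 beats
  half = 2 beats
  dotted half = 3 beats
Sum = 1 + 3 + 2 + 3
= 9 beats


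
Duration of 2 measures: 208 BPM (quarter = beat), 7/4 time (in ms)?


Quarter-note beat duration = 60000 / 208 ms
Beats per measure (7/4) = 7
One measure = 7 × 60000 / 208 = 420000 / 208 ms
2 measures = 2 × 420000 / 208 = 840000 / 208
= 4038.5 ms


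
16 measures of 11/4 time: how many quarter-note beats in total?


Time signature 11/4: the bottom number 4 means the quarter note gets one count
The top number 11 means 11 quarter-note beats per measure
Total = 11 × 16 measures
= 176 quarter-note beats


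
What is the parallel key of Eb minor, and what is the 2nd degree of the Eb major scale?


Solution.
Parallel keys share the same tonic but differ in mode
Eb minor → parallel is Eb major
Eb major scale: Eb F G Ab Bb C D
= Eb major; 2nd degree = F


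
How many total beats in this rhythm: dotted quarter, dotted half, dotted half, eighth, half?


Step by step:
Beat values:
  dotted quarter = 1.5 beats
  dotted half = 3 beats
  dotted half = 3 beats
  eighth = 0.5 beats
  half = 2 beats
Sum = 1.5 + 3 + 3 + 0.5 + 2
= 10 beats


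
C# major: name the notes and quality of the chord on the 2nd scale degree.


Reasoning:
C# major scale: C# D# E# F# G# A# B#
Diatonic triad on degree 2 stacks scale notes 2, 4, 6: D# F# A#
D#→F# = 3 semitones; D#→A# = 7 semitones → minor triad
= D# F# A# (minor)


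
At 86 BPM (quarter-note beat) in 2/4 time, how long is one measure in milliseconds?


Quarter-note beat duration = 60000 / 86 ms
Beats per measure (2/4) = 2
One measure = 2 × 60000 / 86 = 120000 / 86 ms
= 1395.3 ms


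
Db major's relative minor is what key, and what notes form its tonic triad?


Solution.
The relative minor shares the major's key signature and starts on its 6th degree
6th degree = a major 6th above the tonic; a major 6th above Db is Bb
→ relative minor of Db major is Bb minor
Tonic triad of Bb minor = root + minor 3rd + perfect 5th = Bb Db F
= Bb minor; triad = Bb Db F


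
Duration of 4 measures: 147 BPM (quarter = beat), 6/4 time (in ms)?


Working:
Quarter-note beat duration = 60000 / 147 ms
Beats per measure (6/4) = 6
One measure = 6 × 60000 / 147 = 360000 / 147 ms
4 measures = 4 × 360000 / 147 = 1440000 / 147
= 9795.9 ms


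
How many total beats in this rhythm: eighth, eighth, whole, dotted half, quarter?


Solution.
Beat values:
  eighth = 0.5 beats
  eighth = 0.5 beats
  whole = 4 beats
  dotted half = 3 beats
  quarter = 1 beat
Sum = 0.5 + 0.5 + 4 + 3 + 1
= 9 beats


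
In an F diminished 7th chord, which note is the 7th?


Let's work it out.
Diminished 7th chord = root + minor 3rd + diminished 5th + diminished 7th
Seventh chords stack in thirds, so the letter names are F-A-C-E
Root: F
Minor 3rd above F: Ab
Diminished 5th above F: Cb
Diminished 7th above F: Ebb
The 7th = Ebb


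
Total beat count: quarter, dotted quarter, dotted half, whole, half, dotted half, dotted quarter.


Step by step:
Beat values:
  quarter = 1 beat
  dotted quarter = 1.5 beats
  dotted half = 3 beats
  whole = 4 beats
  half = 2 beats
  dotted half = 3 beats
  dotted quarter = 1.5 beats
Sum = 1 + 1.5 + 3 + 4 + 2 + 3 + 1.5
= 16 beats


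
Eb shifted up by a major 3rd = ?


major 3rd: 3 letter names, 4 semitones
Letter: E + 2 → G
Pitch: Eb + 4 semitones, spelled as a G → G
= G


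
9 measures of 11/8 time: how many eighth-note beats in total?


Let's work it out.
Time signature 11/8: the bottom number 8 means the eighth note gets one count
The top number 11 means 11 eighth-note beats per measure
Total = 11 × 9 measures
= 99 eighth-note beats


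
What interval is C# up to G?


Working:
Letter names: C → G spans 5 letter names → a 5th
Semitones: C# → G = 6 half-steps
A 5th of 6 semitones is a diminished 5th
= diminished 5th


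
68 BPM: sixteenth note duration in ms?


Let's work it out.
One quarter-note beat = 60000 / BPM = 60000 / 68 ms
Sixteenth note = 1/4 × quarter note
Duration = 1/4 × 60000 / 68 = 15000 / 68
= 220.6 ms


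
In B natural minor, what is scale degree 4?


Working:
Natural minor scale pattern: W-H-W-W-H-W-W (2-1-2-2-1-2-2 semitones)
Starting from B:
  B + 2 semitones → C#
  C# + 1 semitone → D
  D + 2 semitones → E
  E + 2 semitones → F#
  F# + 1 semitone → G
  G + 2 semitones → A
  A + 2 semitones → B
Scale: B C# D E F# G A
Degree 4 = E


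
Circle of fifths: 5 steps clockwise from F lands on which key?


Working:
Each clockwise step on the circle of fifths moves up a perfect 5th
From F: F → C → G → D → A → E
= E


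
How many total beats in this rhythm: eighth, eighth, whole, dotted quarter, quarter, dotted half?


Working:
Beat values:
  eighth = 0.5 beats
  eighth = 0.5 beats
  whole = 4 beats
  dotted quarter = 1.5 beats
  quarter = 1 beat
  dotted half = 3 beats
Sum = 0.5 + 0.5 + 4 + 1.5 + 1 + 3
= 10.5 beats


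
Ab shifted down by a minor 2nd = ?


Working:
minor 2nd: 2 letter names, 1 semitones
Letter: A - 1 → G
Pitch: Ab - 1 semitones, spelled as a G → G
= G


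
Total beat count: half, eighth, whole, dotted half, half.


Working:
Beat values:
  half = 2 beats
  eighth = 0.5 beats
  whole = 4 beats
  dotted half = 3 beats
  half = 2 beats
Sum = 2 + 0.5 + 4 + 3 + 2
= 11.5 beats


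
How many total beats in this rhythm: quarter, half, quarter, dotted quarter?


Solution.
Beat values:
  quarter = 1 beat
  half = 2 beats
  quarter = 1 beat
  dotted quarter = 1.5 beats
Sum = 1 + 2 + 1 + 1.5
= 5.5 beats


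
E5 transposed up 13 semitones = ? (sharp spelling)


Working:
E5: chromatic position 4 in octave 5 → absolute = 5×12 + 4 = 64
Transpose up 13: 64 + 13 = 77
77 = 6×12 + 5 → F in octave 6
Result = F6


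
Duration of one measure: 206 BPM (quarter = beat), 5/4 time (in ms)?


Quarter-note beat duration = 60000 / 206 ms
Beats per measure (5/4) = 5
One measure = 5 × 60000 / 206 = 300000 / 206 ms
= 1456.3 ms


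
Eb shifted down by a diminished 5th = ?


diminished 5th: 5 letter names, 6 semitones
Letter: E - 4 → A
Pitch: Eb - 6 semitones, spelled as an A → A
= A


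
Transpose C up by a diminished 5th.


Solution.
diminished 5th: 5 letter names, 6 semitones
Letter: C + 4 → G
Pitch: C + 6 semitones, spelled as a G → Gb
= Gb


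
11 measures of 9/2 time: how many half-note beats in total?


Working:
Time signature 9/2: the bottom number 2 means the half note gets one count
The top number 9 means 9 half-note beats per measure
Total = 9 × 11 measures
= 99 half-note beats


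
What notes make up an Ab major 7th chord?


Let's work it out.
Major 7th chord = root + major 3rd + perfect 5th + major 7th
Seventh chords stack in thirds, so the letter names are A-C-E-G
Root: Ab
Major 3rd above Ab: C
Perfect 5th above Ab: Eb
Major 7th above Ab: G
Chord = Ab C Eb G


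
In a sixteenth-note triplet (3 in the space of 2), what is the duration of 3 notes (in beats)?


Triplet: 3 notes occupy the space of 2 sixteenth notes
Space = 2 × 1/4 = 1/2 beats
Each triplet note = 1/2 / 3 = 1/6 beats
3 notes = 3 × 1/6 = 1/2
= 1/2 beats


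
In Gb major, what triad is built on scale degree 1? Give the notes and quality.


Gb major scale: Gb Ab Bb Cb Db Eb F
Diatonic triad on degree 1 stacks scale notes 1, 3, 5: Gb Bb Db
Gb→Bb = 4 semitones; Gb→Db = 7 semitones → major triad
= Gb Bb Db (major)
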